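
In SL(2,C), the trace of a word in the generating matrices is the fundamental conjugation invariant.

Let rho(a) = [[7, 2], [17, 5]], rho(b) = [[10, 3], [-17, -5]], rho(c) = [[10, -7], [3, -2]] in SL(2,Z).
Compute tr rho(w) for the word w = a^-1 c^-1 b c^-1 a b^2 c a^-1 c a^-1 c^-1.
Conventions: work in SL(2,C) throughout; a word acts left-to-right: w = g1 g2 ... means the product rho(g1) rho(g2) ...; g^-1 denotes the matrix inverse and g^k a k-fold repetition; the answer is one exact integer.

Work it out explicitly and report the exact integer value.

rho(a^-1) = [[5, -2], [-17, 7]]
... * rho(c^-1) = [[-2, 7], [-3, 10]]  ->  [[-4, 15], [13, -49]]
... * rho(b) = [[10, 3], [-17, -5]]  ->  [[-295, -87], [963, 284]]
... * rho(c^-1) = [[-2, 7], [-3, 10]]  ->  [[851, -2935], [-2778, 9581]]
... * rho(a) = [[7, 2], [17, 5]]  ->  [[-43938, -12973], [143431, 42349]]
... * rho(b) = [[10, 3], [-17, -5]]  ->  [[-218839, -66949], [714377, 218548]]
... * rho(b) = [[10, 3], [-17, -5]]  ->  [[-1050257, -321772], [3428454, 1050391]]
... * rho(c) = [[10, -7], [3, -2]]  ->  [[-11467886, 7995343], [37435713, -26099960]]
... * rho(a^-1) = [[5, -2], [-17, 7]]  ->  [[-193260261, 78903173], [630877885, -257571146]]
... * rho(c) = [[10, -7], [3, -2]]  ->  [[-1695893091, 1195015481], [5536065412, -3901002903]]
... * rho(a^-1) = [[5, -2], [-17, 7]]  ->  [[-28794728632, 11756894549], [93997376411, -38379151145]]
... * rho(c^-1) = [[-2, 7], [-3, 10]]  ->  [[22318773617, -83994154934], [-72857299387, 274190123427]]
tr = 22318773617 + 274190123427 = 296508897044

296508897044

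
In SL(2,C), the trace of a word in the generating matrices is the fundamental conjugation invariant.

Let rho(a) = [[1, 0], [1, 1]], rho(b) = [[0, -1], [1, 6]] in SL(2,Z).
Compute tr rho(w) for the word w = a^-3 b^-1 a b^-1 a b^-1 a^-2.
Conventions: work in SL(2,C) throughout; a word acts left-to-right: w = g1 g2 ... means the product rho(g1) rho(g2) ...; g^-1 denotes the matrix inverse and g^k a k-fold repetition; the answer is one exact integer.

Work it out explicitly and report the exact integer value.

34

rho(a^-1) = [[1, 0], [-1, 1]]
... * rho(a^-1) = [[1, 0], [-1, 1]]  ->  [[1, 0], [-2, 1]]
... * rho(a^-1) = [[1, 0], [-1, 1]]  ->  [[1, 0], [-3, 1]]
... * rho(b^-1) = [[6, 1], [-1, 0]]  ->  [[6, 1], [-19, -3]]
... * rho(a) = [[1, 0], [1, 1]]  ->  [[7, 1], [-22, -3]]
... * rho(b^-1) = [[6, 1], [-1, 0]]  ->  [[41, 7], [-129, -22]]
... * rho(a) = [[1, 0], [1, 1]]  ->  [[48, 7], [-151, -22]]
... * rho(b^-1) = [[6, 1], [-1, 0]]  ->  [[281, 48], [-884, -151]]
... * rho(a^-1) = [[1, 0], [-1, 1]]  ->  [[233, 48], [-733, -151]]
... * rho(a^-1) = [[1, 0], [-1, 1]]  ->  [[185, 48], [-582, -151]]
tr = 185 + -151 = 34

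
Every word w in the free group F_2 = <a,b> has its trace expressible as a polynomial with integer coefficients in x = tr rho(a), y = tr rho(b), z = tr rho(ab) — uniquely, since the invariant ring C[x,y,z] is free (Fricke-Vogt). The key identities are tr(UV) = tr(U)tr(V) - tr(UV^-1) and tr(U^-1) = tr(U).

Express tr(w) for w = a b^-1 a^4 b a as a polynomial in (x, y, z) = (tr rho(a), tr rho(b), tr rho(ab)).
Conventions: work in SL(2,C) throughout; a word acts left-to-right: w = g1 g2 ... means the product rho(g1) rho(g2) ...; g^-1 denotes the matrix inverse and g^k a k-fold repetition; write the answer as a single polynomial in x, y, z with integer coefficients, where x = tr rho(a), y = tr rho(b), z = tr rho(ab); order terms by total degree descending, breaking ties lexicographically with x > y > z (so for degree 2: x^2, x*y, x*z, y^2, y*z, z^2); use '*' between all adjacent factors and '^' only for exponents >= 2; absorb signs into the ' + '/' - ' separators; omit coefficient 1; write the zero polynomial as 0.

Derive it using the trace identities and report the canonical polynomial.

x^5*y*z - x^4*y^2 - x^4*z^2 - 2*x^3*y*z + 2*x^2*y^2 + 2*x^2*z^2 + x^2 - 2

and tr(a b a) = tr(a) tr(b a) - tr(b) = x*z - y
and tr(a b a^2) = tr(a) tr(a b a) - tr(a b) = x^2*z - x*y - z
and tr(a b a^3) = tr(a) tr(a b a^2) - tr(a b a) = x^3*z - x^2*y - 2*x*z + y
next, tr(a^4 b a) = tr(a) tr(a b a^3) - tr(a b a^2) = x^4*z - x^3*y - 3*x^2*z + 2*x*y + z
tr(a^4 b a^2) = tr(a) tr(a^4 b a) - tr(a^4 b) = x^5*z - x^4*y - 4*x^3*z + 3*x^2*y + 3*x*z - y
tr(b a b a) = tr(a b) tr(a b) - tr(1)   [split at repeated a] = z^2 - 2
next, tr(b a b) = tr(b) tr(a b) - tr(a) = y*z - x
and tr(b a b a^2) = tr(a) tr(b a b a) - tr(b a b) = x*z^2 - y*z - x
tr(b a b a^3) = tr(a) tr(b a b a^2) - tr(b a b a) = x^2*z^2 - x*y*z - x^2 - z^2 + 2
next, tr(b a^4 b a) = tr(a) tr(b a b a^3) - tr(b a b a^2) = x^3*z^2 - x^2*y*z - x^3 - 2*x*z^2 + y*z + 3*x
and tr(b^2) = tr(b) tr(b) - tr(1) = y^2 - 2
and tr(a b^2 a) = tr(a) tr(b^2 a) - tr(b^2) = x*y*z - x^2 - y^2 + 2
tr(a^2 b^2 a) = tr(a) tr(a b^2 a) - tr(a b^2) = x^2*y*z - x^3 - x*y^2 - y*z + 3*x
tr(b a^4 b) = tr(a) tr(a^2 b^2 a) - tr(a^2 b^2) = x^3*y*z - x^4 - x^2*y^2 - 2*x*y*z + 4*x^2 + y^2 - 2
and tr(a^4 b a^2 b) = tr(a) tr(b a^4 b a) - tr(b a^4 b) = x^4*z^2 - 2*x^3*y*z + x^2*y^2 - 2*x^2*z^2 + 3*x*y*z - x^2 - y^2 + 2
next, tr(a b^-1 a^4 b a) = tr(a^4 b a^2) tr(b) - tr(a^4 b a^2 b) = x^5*y*z - x^4*y^2 - x^4*z^2 - 2*x^3*y*z + 2*x^2*y^2 + 2*x^2*z^2 + x^2 - 2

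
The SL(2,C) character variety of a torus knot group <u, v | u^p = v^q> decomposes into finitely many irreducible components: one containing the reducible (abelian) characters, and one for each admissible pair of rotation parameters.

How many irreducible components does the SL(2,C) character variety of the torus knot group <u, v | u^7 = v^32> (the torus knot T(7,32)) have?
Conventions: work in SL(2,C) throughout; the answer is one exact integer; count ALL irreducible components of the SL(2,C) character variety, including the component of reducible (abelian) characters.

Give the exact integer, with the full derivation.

In the torus knot group T(7,32), u^7 = v^32 is central, so an irreducible representation sends it to +I or -I (Schur).
On an irreducible component, tr(u) is locked at 2*cos(pi*alpha/7) for some alpha in 1..6, and tr(v) at 2*cos(pi*beta/32) for some beta in 1..31.
The two central values (-1)^alpha I and (-1)^beta I must be the same matrix, so alpha and beta share a parity.
Enumerate parity-matched pairs: 3*16 odd-odd plus 3*15 even-even gives 93.
That is 93 components of irreducible characters, and with the reducible (abelian) component the total is 94.

94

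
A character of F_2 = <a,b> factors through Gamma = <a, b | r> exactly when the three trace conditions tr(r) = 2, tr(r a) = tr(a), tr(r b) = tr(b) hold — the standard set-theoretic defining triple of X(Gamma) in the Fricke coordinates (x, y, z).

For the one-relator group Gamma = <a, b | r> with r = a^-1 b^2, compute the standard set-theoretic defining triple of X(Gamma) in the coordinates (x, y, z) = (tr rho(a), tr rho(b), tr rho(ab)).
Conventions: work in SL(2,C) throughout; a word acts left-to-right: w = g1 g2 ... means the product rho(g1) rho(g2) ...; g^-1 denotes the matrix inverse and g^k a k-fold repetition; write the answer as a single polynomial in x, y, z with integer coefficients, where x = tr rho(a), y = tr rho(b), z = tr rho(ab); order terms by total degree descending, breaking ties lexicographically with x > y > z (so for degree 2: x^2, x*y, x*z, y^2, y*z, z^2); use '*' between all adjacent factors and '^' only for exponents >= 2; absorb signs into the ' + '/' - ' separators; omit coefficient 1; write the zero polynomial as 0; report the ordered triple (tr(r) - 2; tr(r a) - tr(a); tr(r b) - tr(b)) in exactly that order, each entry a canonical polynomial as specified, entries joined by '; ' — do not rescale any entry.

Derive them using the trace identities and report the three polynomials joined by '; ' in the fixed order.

trace(b^2) = trace(b) trace(b) - trace(1) = y^2 - 2
and trace(b^2 a) = trace(b) trace(a b) - trace(a) = y*z - x
trace(a^-1 b^2) = trace(b^2) trace(a) - trace(b^2 a) = x*y^2 - y*z - x
trace(b^3) = trace(b) trace(b^2) - trace(b) = y^3 - 3*y
next, trace(b^3 a) = trace(b) trace(b a b) - trace(b a) = y^2*z - x*y - z
trace(a^-1 b^3) = trace(b^3) trace(a) - trace(b^3 a) = x*y^3 - y^2*z - 2*x*y + z
assemble the triple (trace(r) - 2; trace(r a) - x; trace(r b) - y)

x*y^2 - y*z - x - 2; y^2 - x - 2; x*y^3 - y^2*z - 2*x*y - y + z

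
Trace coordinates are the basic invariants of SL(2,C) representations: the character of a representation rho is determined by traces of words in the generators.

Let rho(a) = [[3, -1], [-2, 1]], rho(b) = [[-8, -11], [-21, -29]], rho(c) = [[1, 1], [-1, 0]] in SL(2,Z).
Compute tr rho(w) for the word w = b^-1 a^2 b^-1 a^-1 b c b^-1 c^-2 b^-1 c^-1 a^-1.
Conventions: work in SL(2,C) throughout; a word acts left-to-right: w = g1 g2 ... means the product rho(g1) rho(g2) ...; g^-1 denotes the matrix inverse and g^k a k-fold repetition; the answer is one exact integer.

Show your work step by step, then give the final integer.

rho(b^-1) = [[-29, 11], [21, -8]]
... * rho(a) = [[3, -1], [-2, 1]]  ->  [[-109, 40], [79, -29]]
... * rho(a) = [[3, -1], [-2, 1]]  ->  [[-407, 149], [295, -108]]
... * rho(b^-1) = [[-29, 11], [21, -8]]  ->  [[14932, -5669], [-10823, 4109]]
... * rho(a^-1) = [[1, 1], [2, 3]]  ->  [[3594, -2075], [-2605, 1504]]
... * rho(b) = [[-8, -11], [-21, -29]]  ->  [[14823, 20641], [-10744, -14961]]
... * rho(c) = [[1, 1], [-1, 0]]  ->  [[-5818, 14823], [4217, -10744]]
... * rho(b^-1) = [[-29, 11], [21, -8]]  ->  [[480005, -182582], [-347917, 132339]]
... * rho(c^-1) = [[0, -1], [1, 1]]  ->  [[-182582, -662587], [132339, 480256]]
... * rho(c^-1) = [[0, -1], [1, 1]]  ->  [[-662587, -480005], [480256, 347917]]
... * rho(b^-1) = [[-29, 11], [21, -8]]  ->  [[9134918, -3448417], [-6621167, 2499480]]
... * rho(c^-1) = [[0, -1], [1, 1]]  ->  [[-3448417, -12583335], [2499480, 9120647]]
... * rho(a^-1) = [[1, 1], [2, 3]]  ->  [[-28615087, -41198422], [20740774, 29861421]]
tr = -28615087 + 29861421 = 1246334

1246334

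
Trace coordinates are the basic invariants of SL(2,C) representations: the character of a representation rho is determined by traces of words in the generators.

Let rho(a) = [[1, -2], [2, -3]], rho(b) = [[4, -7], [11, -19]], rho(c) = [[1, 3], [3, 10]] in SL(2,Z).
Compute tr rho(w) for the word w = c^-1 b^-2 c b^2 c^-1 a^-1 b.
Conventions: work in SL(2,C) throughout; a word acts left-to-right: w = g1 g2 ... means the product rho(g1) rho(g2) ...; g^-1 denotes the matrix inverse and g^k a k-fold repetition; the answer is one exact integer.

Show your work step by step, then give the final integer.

rho(c^-1) = [[10, -3], [-3, 1]]
... * rho(b^-1) = [[-19, 7], [-11, 4]]  ->  [[-157, 58], [46, -17]]
... * rho(b^-1) = [[-19, 7], [-11, 4]]  ->  [[2345, -867], [-687, 254]]
... * rho(c) = [[1, 3], [3, 10]]  ->  [[-256, -1635], [75, 479]]
... * rho(b) = [[4, -7], [11, -19]]  ->  [[-19009, 32857], [5569, -9626]]
... * rho(b) = [[4, -7], [11, -19]]  ->  [[285391, -491220], [-83610, 143911]]
... * rho(c^-1) = [[10, -3], [-3, 1]]  ->  [[4327570, -1347393], [-1267833, 394741]]
... * rho(a^-1) = [[-3, 2], [-2, 1]]  ->  [[-10287924, 7307747], [3014017, -2140925]]
... * rho(b) = [[4, -7], [11, -19]]  ->  [[39233521, -66831725], [-11494107, 19579456]]
tr = 39233521 + 19579456 = 58812977

58812977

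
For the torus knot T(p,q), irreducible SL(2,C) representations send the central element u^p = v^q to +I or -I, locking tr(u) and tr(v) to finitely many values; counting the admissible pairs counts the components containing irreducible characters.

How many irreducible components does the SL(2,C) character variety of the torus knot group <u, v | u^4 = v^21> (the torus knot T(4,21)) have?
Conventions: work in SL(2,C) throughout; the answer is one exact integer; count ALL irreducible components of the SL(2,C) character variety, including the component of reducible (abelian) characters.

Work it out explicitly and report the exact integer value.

31

For T(4,21): irreducibility forces the central element u^4 = v^21 to one of +I, -I.
So on each irreducible component the traces are pinned: tr(u) = 2*cos(pi*alpha/4) with 1 <= alpha <= 3, tr(v) = 2*cos(pi*beta/21) with 1 <= beta <= 20.
u^4 = (-1)^alpha I and v^21 = (-1)^beta I must agree, so alpha and beta have equal parity.
Enumerate parity-matched pairs: 2*10 odd-odd plus 1*10 even-even gives 30.
components with irreducible characters: 30; plus the single component of reducible (abelian) characters: total 31.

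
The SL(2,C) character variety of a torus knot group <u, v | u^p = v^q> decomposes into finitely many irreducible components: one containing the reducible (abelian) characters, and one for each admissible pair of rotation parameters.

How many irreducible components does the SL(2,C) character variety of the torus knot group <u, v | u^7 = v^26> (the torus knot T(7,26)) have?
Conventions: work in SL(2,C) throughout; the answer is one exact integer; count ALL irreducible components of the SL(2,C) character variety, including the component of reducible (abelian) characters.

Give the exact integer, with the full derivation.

76

Gamma = < u, v | u^7 = v^26 > (torus knot T(7,26)); the central element u^7 = v^26 acts as +I or -I in any irreducible SL(2,C) representation.
On an irreducible component, tr(u) is locked at 2*cos(pi*alpha/7) for some alpha in 1..6, and tr(v) at 2*cos(pi*beta/26) for some beta in 1..25.
Consistency of u^7 = (-1)^alpha I with v^26 = (-1)^beta I forces alpha = beta (mod 2).
Enumerate parity-matched pairs: 3*13 odd-odd plus 3*12 even-even gives 75.
components with irreducible characters: 75; plus the single component of reducible (abelian) characters: total 76.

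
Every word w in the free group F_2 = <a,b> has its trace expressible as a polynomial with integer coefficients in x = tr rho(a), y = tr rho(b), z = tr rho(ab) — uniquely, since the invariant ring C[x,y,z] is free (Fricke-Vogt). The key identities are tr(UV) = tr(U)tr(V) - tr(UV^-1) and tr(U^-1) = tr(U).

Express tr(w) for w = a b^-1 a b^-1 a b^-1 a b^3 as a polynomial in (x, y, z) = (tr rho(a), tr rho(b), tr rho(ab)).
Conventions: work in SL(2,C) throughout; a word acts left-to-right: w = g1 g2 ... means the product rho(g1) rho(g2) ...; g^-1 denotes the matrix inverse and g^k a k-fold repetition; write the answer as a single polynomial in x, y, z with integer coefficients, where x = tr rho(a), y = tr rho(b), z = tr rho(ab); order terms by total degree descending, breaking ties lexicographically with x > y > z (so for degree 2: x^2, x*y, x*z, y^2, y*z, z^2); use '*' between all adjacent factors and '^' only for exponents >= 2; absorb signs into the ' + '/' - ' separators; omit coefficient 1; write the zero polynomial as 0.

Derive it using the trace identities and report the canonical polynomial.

x^3*y^5*z - x^4*y^4 - x^2*y^6 - 3*x^2*y^4*z^2 + 2*x^3*y^3*z + 2*x*y^5*z + 3*x*y^3*z^3 + 4*x^2*y^4 - y^4*z^2 - y^2*z^4 - 10*x*y^3*z - 2*x*y*z^3 + y^4 + 6*y^2*z^2 + z^4 + 4*x*y*z - 4*y^2 - 4*z^2 + 2

and trace(b a b) = trace(b) * trace(a b) - trace(a) = y*z - x
trace(b^3 a) = trace(b) * trace(b a b) - trace(b a) = y^2*z - x*y - z
trace(b^2) = trace(b) * trace(b) - trace(1) = y^2 - 2
trace(b^3) = trace(b) * trace(b^2) - trace(b) = y^3 - 3*y
next, trace(a b^3 a) = trace(a) * trace(b^3 a) - trace(b^3) = x*y^2*z - x^2*y - y^3 - x*z + 3*y
and trace(b^3 a^3) = trace(a) * trace(a b^3 a) - trace(a b^3) = x^2*y^2*z - x^3*y - x*y^3 - x^2*z - y^2*z + 4*x*y + z
trace(a^3 b^3 a) = trace(a) * trace(b^3 a^3) - trace(b^3 a^2) = x^3*y^2*z - x^4*y - x^2*y^3 - x^3*z - 2*x*y^2*z + 5*x^2*y + y^3 + 2*x*z - 3*y
and trace(b a b a) = trace(b a) * trace(b a) - trace(1) = z^2 - 2
trace(a b a b a) = trace(a) * trace(b a b a) - trace(b a b) = x*z^2 - y*z - x
and trace(a b a^3 b) = trace(a) * trace(a b a b a) - trace(a b a b) = x^2*z^2 - x*y*z - x^2 - z^2 + 2
and trace(b a^2) = trace(a) * trace(b a) - trace(b) = x*z - y
and trace(b a^3) = trace(a) * trace(b a^2) - trace(b a) = x^2*z - x*y - z
and trace(a b a^3) = trace(a) * trace(b a^3) - trace(b a^2) = x^3*z - x^2*y - 2*x*z + y
trace(b a b a^3 b) = trace(b) * trace(a b a^3 b) - trace(a b a^3) = x^2*y*z^2 - x^3*z - x*y^2*z - y*z^2 + 2*x*z + y
next, trace(a^3 b^3 a b) = trace(b) * trace(b a b a^3 b) - trace(b a b a^3) = x^2*y^2*z^2 - x^3*y*z - x*y^3*z - x^2*z^2 - y^2*z^2 + 3*x*y*z + x^2 + y^2 + z^2 - 2
trace(a b^3 a b^-1 a^2) = trace(a^3 b^3 a) * trace(b) - trace(a^3 b^3 a b) = x^3*y^3*z - x^4*y^2 - x^2*y^4 - x^2*y^2*z^2 - x*y^3*z + 5*x^2*y^2 + x^2*z^2 + y^4 + y^2*z^2 - x*y*z - x^2 - 4*y^2 - z^2 + 2
trace(a^2 b a b^2) = trace(b) * trace(a^2 b a b) - trace(a^2 b a) = x*y*z^2 - x^2*z - y^2*z + z
and trace(b a b^3 a^2) = trace(b) * trace(a^2 b a b^2) - trace(a^2 b a b) = x*y^2*z^2 - x^2*y*z - y^3*z - x*z^2 + 2*y*z + x
next, trace(b a b a b) = trace(b) * trace(a b a b) - trace(a b a) = y*z^2 - x*z - y
next, trace(b a b^3 a) = trace(b) * trace(b a b a b) - trace(b a b a) = y^2*z^2 - x*y*z - y^2 - z^2 + 2
next, trace(a^2 b a b^3 a) = trace(a) * trace(b a b^3 a^2) - trace(b a b^3 a) = x^2*y^2*z^2 - x^3*y*z - x*y^3*z - x^2*z^2 - y^2*z^2 + 3*x*y*z + x^2 + y^2 + z^2 - 2
next, trace(b a b a b a) = trace(a b) * trace(a b a b) - trace(a^-1 b^-1) = z^3 - 3*z
next, trace(a b a^2 b a b) = trace(a) * trace(b a b a b a) - trace(b a b a b) = x*z^3 - y*z^2 - 2*x*z + y
trace(b a^2 b) = trace(a) * trace(b^2 a) - trace(b^2) = x*y*z - x^2 - y^2 + 2
next, trace(a b a^2 b a) = trace(a) * trace(b a^2 b a) - trace(b a^2 b) = x^2*z^2 - 2*x*y*z + y^2 - 2
and trace(b a b a^2 b a b) = trace(b) * trace(a b a^2 b a b) - trace(a b a^2 b a) = x*y*z^3 - x^2*z^2 - y^2*z^2 + 2
trace(a^2 b a b^3 a b) = trace(b) * trace(b a b a^2 b a b) - trace(b a b a^2 b a) = x*y^2*z^3 - x^2*y*z^2 - y^3*z^2 - x*z^3 + y*z^2 + 2*x*z + y
and trace(a b^3 a b^-1 a^2 b) = trace(a^2 b a b^3 a) * trace(b) - trace(a^2 b a b^3 a b) = x^2*y^3*z^2 - x^3*y^2*z - x*y^4*z - x*y^2*z^3 + 3*x*y^2*z + x*z^3 + x^2*y + y^3 - 2*x*z - 3*y
trace(a b^-1 a b^3 a b^-1 a) = trace(a b^3 a b^-1 a^2) * trace(b) - trace(a b^3 a b^-1 a^2 b) = x^3*y^4*z - x^4*y^3 - x^2*y^5 - 2*x^2*y^3*z^2 + x^3*y^2*z + x*y^2*z^3 + 5*x^2*y^3 + x^2*y*z^2 + y^5 + y^3*z^2 - 4*x*y^2*z - x*z^3 - 2*x^2*y - 5*y^3 - y*z^2 + 2*x*z + 5*y
trace(a b a^2 b^2) = trace(b) * trace(a b a^2 b) - trace(a b a^2) = x*y*z^2 - x^2*z - y^2*z + z
and trace(b a^2 b^3 a) = trace(b) * trace(a b a^2 b^2) - trace(a b a^2 b) = x*y^2*z^2 - x^2*y*z - y^3*z - x*z^2 + 2*y*z + x
trace(b a^2 b^3) = trace(b) * trace(a^2 b^3) - trace(a^2 b^2) = x*y^3*z - x^2*y^2 - y^4 - 2*x*y*z + x^2 + 4*y^2 - 2
trace(a b^3 a^2 b a) = trace(a) * trace(b a^2 b^3 a) - trace(b a^2 b^3) = x^2*y^2*z^2 - x^3*y*z - 2*x*y^3*z + x^2*y^2 - x^2*z^2 + y^4 + 4*x*y*z - 4*y^2 + 2
and trace(a^2 b a b a b^2) = trace(b) * trace(a^2 b a b a b) - trace(a^2 b a b a) = x*y*z^3 - x^2*z^2 - y^2*z^2 - x*y*z + x^2 + y^2 + z^2 - 2
and trace(a b^3 a^2 b a b) = trace(b) * trace(a^2 b a b a b^2) - trace(a^2 b a b a b) = x*y^2*z^3 - x^2*y*z^2 - y^3*z^2 - x*y^2*z - x*z^3 + x^2*y + y^3 + 2*y*z^2 + 2*x*z - 3*y
trace(a b a b^-1 a b^3 a) = trace(a b^3 a^2 b a) * trace(b) - trace(a b^3 a^2 b a b) = x^2*y^3*z^2 - x^3*y^2*z - 2*x*y^4*z - x*y^2*z^3 + x^2*y^3 + y^5 + y^3*z^2 + 5*x*y^2*z + x*z^3 - x^2*y - 5*y^3 - 2*y*z^2 - 2*x*z + 5*y
and trace(b^2 a b a b a) = trace(b) * trace(a b a b a b) - trace(a b a b a) = y*z^3 - x*z^2 - 2*y*z + x
next, trace(b a b a b a^2 b) = trace(a) * trace(b^2 a b a b a) - trace(b^2 a b a b) = x*y*z^3 - x^2*z^2 - y^2*z^2 - x*y*z + x^2 + y^2 + z^2 - 2
trace(a b^3 a b a b a) = trace(b) * trace(b a b a b a^2 b) - trace(b a b a b a^2) = x*y^2*z^3 - x^2*y*z^2 - y^3*z^2 - x*y^2*z - x*z^3 + x^2*y + y^3 + 2*y*z^2 + 2*x*z - 3*y
next, trace(a b a b a b a b) = trace(b a) * trace(b a b a b a) - trace(b^-1 a^-1 b^-1 a^-1) = z^4 - 4*z^2 + 2
trace(b a b a b a b a b) = trace(b) * trace(a b a b a b a b) - trace(a b a b a b a) = y*z^4 - x*z^3 - 3*y*z^2 + 2*x*z + y
trace(a b^3 a b a b a b) = trace(b) * trace(b a b a b a b a b) - trace(b a b a b a b a) = y^2*z^4 - x*y*z^3 - 3*y^2*z^2 - z^4 + 2*x*y*z + y^2 + 4*z^2 - 2
trace(a b a b^-1 a b^3 a b) = trace(a b^3 a b a b a) * trace(b) - trace(a b^3 a b a b a b) = x*y^3*z^3 - x^2*y^2*z^2 - y^4*z^2 - y^2*z^4 - x*y^3*z + x^2*y^2 + y^4 + 5*y^2*z^2 + z^4 - 4*y^2 - 4*z^2 + 2
and trace(a b^-1 a b^3 a b^-1 a b) = trace(a b a b^-1 a b^3 a) * trace(b) - trace(a b a b^-1 a b^3 a b) = x^2*y^4*z^2 - x^3*y^3*z - 2*x*y^5*z - 2*x*y^3*z^3 + x^2*y^4 + x^2*y^2*z^2 + y^6 + 2*y^4*z^2 + y^2*z^4 + 6*x*y^3*z + x*y*z^3 - 2*x^2*y^2 - 6*y^4 - 7*y^2*z^2 - z^4 - 2*x*y*z + 9*y^2 + 4*z^2 - 2
trace(a b^-1 a b^-1 a b^-1 a b^3) = trace(a b^-1 a b^3 a b^-1 a) * trace(b) - trace(a b^-1 a b^3 a b^-1 a b) = x^3*y^5*z - x^4*y^4 - x^2*y^6 - 3*x^2*y^4*z^2 + 2*x^3*y^3*z + 2*x*y^5*z + 3*x*y^3*z^3 + 4*x^2*y^4 - y^4*z^2 - y^2*z^4 - 10*x*y^3*z - 2*x*y*z^3 + y^4 + 6*y^2*z^2 + z^4 + 4*x*y*z - 4*y^2 - 4*z^2 + 2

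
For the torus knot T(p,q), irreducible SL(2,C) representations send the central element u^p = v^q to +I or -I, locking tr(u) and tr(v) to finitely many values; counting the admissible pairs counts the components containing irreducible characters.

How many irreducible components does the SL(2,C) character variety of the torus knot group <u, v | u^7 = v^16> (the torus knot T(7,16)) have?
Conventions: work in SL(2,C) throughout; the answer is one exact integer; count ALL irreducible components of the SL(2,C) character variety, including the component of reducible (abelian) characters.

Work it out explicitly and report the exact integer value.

Gamma = < u, v | u^7 = v^16 > (torus knot T(7,16)); the central element u^7 = v^16 acts as +I or -I in any irreducible SL(2,C) representation.
On an irreducible component, tr(u) is locked at 2*cos(pi*alpha/7) for some alpha in 1..6, and tr(v) at 2*cos(pi*beta/16) for some beta in 1..15.
The two central values (-1)^alpha I and (-1)^beta I must be the same matrix, so alpha and beta share a parity.
Counting: 3 odd alphas x 8 odd betas + 3 even alphas x 7 even betas = 24 + 21 = 45.
Total: 45 irreducible-character components + 1 reducible (abelian) component = 46.

46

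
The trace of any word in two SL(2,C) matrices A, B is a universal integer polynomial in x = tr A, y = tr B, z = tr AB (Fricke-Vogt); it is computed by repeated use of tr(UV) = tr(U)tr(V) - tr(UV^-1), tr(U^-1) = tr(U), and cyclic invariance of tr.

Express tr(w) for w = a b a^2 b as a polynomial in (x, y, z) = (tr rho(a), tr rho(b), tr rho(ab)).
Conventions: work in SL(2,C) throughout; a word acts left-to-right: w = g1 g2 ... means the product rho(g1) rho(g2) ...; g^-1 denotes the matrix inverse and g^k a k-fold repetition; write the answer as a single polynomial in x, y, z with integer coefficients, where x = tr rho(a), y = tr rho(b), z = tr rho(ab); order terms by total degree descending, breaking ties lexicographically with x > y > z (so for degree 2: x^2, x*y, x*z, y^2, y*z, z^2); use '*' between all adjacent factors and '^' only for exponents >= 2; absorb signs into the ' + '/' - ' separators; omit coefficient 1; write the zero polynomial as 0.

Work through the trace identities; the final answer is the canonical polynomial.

tr(b a b a) = tr(b a) tr(b a) - tr(1)   [split at a repeated b] = z^2 - 2
tr(b a b) = tr(b) tr(a b) - tr(a)   [square of b] = y*z - x
so tr(a b a^2 b) = tr(a) tr(b a b a) - tr(b a b)   [square of a] = x*z^2 - y*z - x

x*z^2 - y*z - x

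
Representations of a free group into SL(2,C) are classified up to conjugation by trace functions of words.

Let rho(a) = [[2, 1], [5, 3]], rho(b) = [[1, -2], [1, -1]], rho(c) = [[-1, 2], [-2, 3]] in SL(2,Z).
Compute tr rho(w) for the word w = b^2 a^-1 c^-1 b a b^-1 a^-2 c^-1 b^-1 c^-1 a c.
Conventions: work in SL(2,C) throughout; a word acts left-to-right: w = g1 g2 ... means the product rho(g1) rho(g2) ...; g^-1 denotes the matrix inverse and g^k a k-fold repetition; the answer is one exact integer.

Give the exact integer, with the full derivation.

rho(b) = [[1, -2], [1, -1]]
... * rho(b) = [[1, -2], [1, -1]]  ->  [[-1, 0], [0, -1]]
... * rho(a^-1) = [[3, -1], [-5, 2]]  ->  [[-3, 1], [5, -2]]
... * rho(c^-1) = [[3, -2], [2, -1]]  ->  [[-7, 5], [11, -8]]
... * rho(b) = [[1, -2], [1, -1]]  ->  [[-2, 9], [3, -14]]
... * rho(a) = [[2, 1], [5, 3]]  ->  [[41, 25], [-64, -39]]
... * rho(b^-1) = [[-1, 2], [-1, 1]]  ->  [[-66, 107], [103, -167]]
... * rho(a^-1) = [[3, -1], [-5, 2]]  ->  [[-733, 280], [1144, -437]]
... * rho(a^-1) = [[3, -1], [-5, 2]]  ->  [[-3599, 1293], [5617, -2018]]
... * rho(c^-1) = [[3, -2], [2, -1]]  ->  [[-8211, 5905], [12815, -9216]]
... * rho(b^-1) = [[-1, 2], [-1, 1]]  ->  [[2306, -10517], [-3599, 16414]]
... * rho(c^-1) = [[3, -2], [2, -1]]  ->  [[-14116, 5905], [22031, -9216]]
... * rho(a) = [[2, 1], [5, 3]]  ->  [[1293, 3599], [-2018, -5617]]
... * rho(c) = [[-1, 2], [-2, 3]]  ->  [[-8491, 13383], [13252, -20887]]
tr = -8491 + -20887 = -29378

-29378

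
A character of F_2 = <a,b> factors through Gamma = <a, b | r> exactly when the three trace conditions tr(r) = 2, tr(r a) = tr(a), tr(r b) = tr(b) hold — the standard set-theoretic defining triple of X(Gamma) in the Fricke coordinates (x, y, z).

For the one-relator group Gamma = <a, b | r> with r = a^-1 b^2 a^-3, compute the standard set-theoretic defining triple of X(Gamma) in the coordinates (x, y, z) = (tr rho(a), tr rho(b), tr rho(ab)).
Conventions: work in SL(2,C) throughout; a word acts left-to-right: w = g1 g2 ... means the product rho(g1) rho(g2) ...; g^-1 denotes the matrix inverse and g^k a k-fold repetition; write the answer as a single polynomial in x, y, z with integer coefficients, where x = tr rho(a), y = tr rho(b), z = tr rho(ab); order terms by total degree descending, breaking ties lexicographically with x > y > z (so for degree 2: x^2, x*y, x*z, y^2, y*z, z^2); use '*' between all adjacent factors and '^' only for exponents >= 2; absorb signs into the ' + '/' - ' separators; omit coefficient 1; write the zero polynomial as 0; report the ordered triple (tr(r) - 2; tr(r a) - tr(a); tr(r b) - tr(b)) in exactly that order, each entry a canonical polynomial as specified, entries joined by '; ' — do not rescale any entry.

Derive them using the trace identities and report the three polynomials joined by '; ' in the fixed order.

trace(b^2) = trace(b) * trace(b) - trace(1) = y^2 - 2
so trace(b^2 a) = trace(b) * trace(a b) - trace(a) = y*z - x
reduce: trace(b^2 a^-1) = trace(b^2) * trace(a) - trace(b^2 a) = x*y^2 - y*z - x
so trace(b^2 a^-2) = trace(b^2 a^-1) * trace(a) - trace(b^2) = x^2*y^2 - x*y*z - x^2 - y^2 + 2
trace(b^2 a^-3) = trace(b^2 a^-2) * trace(a) - trace(b^2 a^-1) = x^3*y^2 - x^2*y*z - x^3 - 2*x*y^2 + y*z + 3*x
trace(a^-1 b^2 a^-3) = trace(b^2 a^-3) * trace(a) - trace(b^2 a^-2) = x^4*y^2 - x^3*y*z - x^4 - 3*x^2*y^2 + 2*x*y*z + 4*x^2 + y^2 - 2
reduce: trace(b^3) = trace(b) * trace(b^2) - trace(b) = y^3 - 3*y
trace(b^3 a) = trace(b) * trace(b a b) - trace(b a) = y^2*z - x*y - z
reduce: trace(b a^-1 b^2) = trace(b^3) * trace(a) - trace(b^3 a) = x*y^3 - y^2*z - 2*x*y + z
so trace(a b a b) = trace(b a) * trace(b a) - trace(1) = z^2 - 2
trace(a b a) = trace(a) * trace(b a) - trace(b) = x*z - y
trace(b^2 a b a) = trace(b) * trace(a b a b) - trace(a b a) = y*z^2 - x*z - y
trace(b a^-1 b^2 a) = trace(b^2 a b) * trace(a) - trace(b^2 a b a) = x*y^2*z - x^2*y - y*z^2 + y
trace(b a^-1 b^2 a^-1) = trace(b a^-1 b^2) * trace(a) - trace(b a^-1 b^2 a) = x^2*y^3 - 2*x*y^2*z - x^2*y + y*z^2 + x*z - y
trace(b a^-1 b^2 a^-2) = trace(b a^-1 b^2 a^-1) * trace(a) - trace(b a^-1 b^2) = x^3*y^3 - 2*x^2*y^2*z - x^3*y - x*y^3 + x*y*z^2 + x^2*z + y^2*z + x*y - z
trace(a^-1 b^2 a^-3 b) = trace(b a^-1 b^2 a^-2) * trace(a) - trace(b a^-1 b^2 a^-1) = x^4*y^3 - 2*x^3*y^2*z - x^4*y - 2*x^2*y^3 + x^2*y*z^2 + x^3*z + 3*x*y^2*z + 2*x^2*y - y*z^2 - 2*x*z + y
assemble the triple (trace(r) - 2; trace(r a) - x; trace(r b) - y)

x^4*y^2 - x^3*y*z - x^4 - 3*x^2*y^2 + 2*x*y*z + 4*x^2 + y^2 - 4; x^3*y^2 - x^2*y*z - x^3 - 2*x*y^2 + y*z + 2*x; x^4*y^3 - 2*x^3*y^2*z - x^4*y - 2*x^2*y^3 + x^2*y*z^2 + x^3*z + 3*x*y^2*z + 2*x^2*y - y*z^2 - 2*x*z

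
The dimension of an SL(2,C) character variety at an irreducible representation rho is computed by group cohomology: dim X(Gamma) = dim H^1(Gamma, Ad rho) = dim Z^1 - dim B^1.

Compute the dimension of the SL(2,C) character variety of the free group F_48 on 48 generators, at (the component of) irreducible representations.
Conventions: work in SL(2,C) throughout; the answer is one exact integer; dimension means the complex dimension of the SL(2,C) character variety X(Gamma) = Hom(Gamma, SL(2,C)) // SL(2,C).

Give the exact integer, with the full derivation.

141

The free group F_48: 48 generators, no relators.
Z^1(Gamma, Ad rho) = (sl_2)^48: a cocycle is a free choice of one sl_2 vector per generator, so dim Z^1 = 3*48 = 144.
At an irreducible rho the centralizer of the image in sl_2 is 0, so the coboundary map sl_2 -> Z^1 is injective: dim B^1 = 3.
dim H^1 = 144 - 3 = 141, which is dim X.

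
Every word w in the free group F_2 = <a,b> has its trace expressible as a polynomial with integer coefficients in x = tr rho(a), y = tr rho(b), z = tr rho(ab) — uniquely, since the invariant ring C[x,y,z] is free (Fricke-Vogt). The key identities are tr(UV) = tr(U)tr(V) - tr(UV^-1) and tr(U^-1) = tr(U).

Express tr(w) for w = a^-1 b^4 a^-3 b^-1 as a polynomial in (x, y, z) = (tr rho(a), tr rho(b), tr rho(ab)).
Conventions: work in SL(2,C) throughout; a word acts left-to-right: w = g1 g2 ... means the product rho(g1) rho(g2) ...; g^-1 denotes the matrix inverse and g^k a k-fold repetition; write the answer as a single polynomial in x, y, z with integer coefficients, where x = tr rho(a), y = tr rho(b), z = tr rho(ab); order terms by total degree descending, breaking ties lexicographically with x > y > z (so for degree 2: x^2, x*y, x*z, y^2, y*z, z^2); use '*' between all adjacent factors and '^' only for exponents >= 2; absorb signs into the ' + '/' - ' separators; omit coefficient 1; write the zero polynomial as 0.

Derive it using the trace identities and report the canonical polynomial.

next, trace(b^2) = trace(b)*trace(b) - trace(1)  (reduce the b square) = y^2 - 2
next, trace(b^3) = trace(b)*trace(b^2) - trace(b)  (reduce the b square) = y^3 - 3*y
and trace(b^4) = trace(b)*trace(b^3) - trace(b^2)  (reduce the b square) = y^4 - 4*y^2 + 2
next, trace(a b^2) = trace(b)*trace(a b) - trace(a)  (reduce the b square) = y*z - x
trace(a b^3) = trace(b)*trace(a b^2) - trace(a b)  (reduce the b square) = y^2*z - x*y - z
next, trace(b^4 a) = trace(b)*trace(a b^3) - trace(a b^2)  (reduce the b square) = y^3*z - x*y^2 - 2*y*z + x
and trace(b^4 a^-1) = trace(b^4)*trace(a) - trace(b^4 a)  (eliminate a^-1) = x*y^4 - y^3*z - 3*x*y^2 + 2*y*z + x
trace(b^4 a^-2) = trace(b^4 a^-1)*trace(a) - trace(b^4)  (eliminate a^-1) = x^2*y^4 - x*y^3*z - 3*x^2*y^2 - y^4 + 2*x*y*z + x^2 + 4*y^2 - 2
next, trace(a^-2 b^4 a^-1) = trace(b^4 a^-2)*trace(a) - trace(b^4 a^-1)  (eliminate a^-1) = x^3*y^4 - x^2*y^3*z - 3*x^3*y^2 - 2*x*y^4 + 2*x^2*y*z + y^3*z + x^3 + 7*x*y^2 - 2*y*z - 3*x
trace(a^-1 b^4 a^-3) = trace(a^-2 b^4 a^-1)*trace(a) - trace(a^-2 b^4)  (eliminate a^-1) = x^4*y^4 - x^3*y^3*z - 3*x^4*y^2 - 3*x^2*y^4 + 2*x^3*y*z + 2*x*y^3*z + x^4 + 10*x^2*y^2 + y^4 - 4*x*y*z - 4*x^2 - 4*y^2 + 2
and trace(b^5) = trace(b)*trace(b^4) - trace(b^3)  (reduce the b square) = y^5 - 5*y^3 + 5*y
trace(b^5 a) = trace(b)*trace(a b^4) - trace(a b^3)  (reduce the b square) = y^4*z - x*y^3 - 3*y^2*z + 2*x*y + z
trace(b^5 a^-1) = trace(b^5)*trace(a) - trace(b^5 a)  (eliminate a^-1) = x*y^5 - y^4*z - 4*x*y^3 + 3*y^2*z + 3*x*y - z
trace(b^5 a^-2) = trace(b^5 a^-1)*trace(a) - trace(b^5)  (eliminate a^-1) = x^2*y^5 - x*y^4*z - 4*x^2*y^3 - y^5 + 3*x*y^2*z + 3*x^2*y + 5*y^3 - x*z - 5*y
trace(b^4 a^-3 b) = trace(b^5 a^-2)*trace(a) - trace(b^5 a^-1)  (eliminate a^-1) = x^3*y^5 - x^2*y^4*z - 4*x^3*y^3 - 2*x*y^5 + 3*x^2*y^2*z + y^4*z + 3*x^3*y + 9*x*y^3 - x^2*z - 3*y^2*z - 8*x*y + z
trace(a b a b) = trace(a b)*trace(a b) - trace(1)  (split on a) = z^2 - 2
trace(a b a) = trace(a)*trace(b a) - trace(b)  (reduce the a square) = x*z - y
trace(a b a b^2) = trace(b)*trace(a b a b) - trace(a b a)  (reduce the b square) = y*z^2 - x*z - y
trace(b a b a b^2) = trace(b)*trace(a b a b^2) - trace(a b a b)  (reduce the b square) = y^2*z^2 - x*y*z - y^2 - z^2 + 2
next, trace(b a b^4 a) = trace(b)*trace(b a b a b^2) - trace(b a b a b)  (reduce the b square) = y^3*z^2 - x*y^2*z - y^3 - 2*y*z^2 + x*z + 3*y
next, trace(b a b^4 a^-1) = trace(b a b^4)*trace(a) - trace(b a b^4 a)  (eliminate a^-1) = x*y^4*z - x^2*y^3 - y^3*z^2 - 2*x*y^2*z + 2*x^2*y + y^3 + 2*y*z^2 - 3*y
next, trace(a^-2 b a b^4) = trace(b a b^4 a^-1)*trace(a) - trace(b a b^4)  (eliminate a^-1) = x^2*y^4*z - x^3*y^3 - x*y^3*z^2 - 2*x^2*y^2*z - y^4*z + 2*x^3*y + 2*x*y^3 + 2*x*y*z^2 + 3*y^2*z - 5*x*y - z
and trace(b^4 a^-3 b a) = trace(a^-2 b a b^4)*trace(a) - trace(a^-2 b a b^4 a)  (eliminate a^-1) = x^3*y^4*z - x^4*y^3 - x^2*y^3*z^2 - 2*x^3*y^2*z - 2*x*y^4*z + 2*x^4*y + 3*x^2*y^3 + 2*x^2*y*z^2 + y^3*z^2 + 5*x*y^2*z - 7*x^2*y - y^3 - 2*y*z^2 - x*z + 3*y
trace(a^-1 b^4 a^-3 b) = trace(b^4 a^-3 b)*trace(a) - trace(b^4 a^-3 b a)  (eliminate a^-1) = x^4*y^5 - 2*x^3*y^4*z - 3*x^4*y^3 - 2*x^2*y^5 + x^2*y^3*z^2 + 5*x^3*y^2*z + 3*x*y^4*z + x^4*y + 6*x^2*y^3 - 2*x^2*y*z^2 - y^3*z^2 - x^3*z - 8*x*y^2*z - x^2*y + y^3 + 2*y*z^2 + 2*x*z - 3*y
trace(a^-1 b^4 a^-3 b^-1) = trace(a^-1 b^4 a^-3)*trace(b) - trace(a^-1 b^4 a^-3 b)  (eliminate b^-1) = x^3*y^4*z - x^2*y^5 - x^2*y^3*z^2 - 3*x^3*y^2*z - x*y^4*z + 4*x^2*y^3 + 2*x^2*y*z^2 + y^5 + y^3*z^2 + x^3*z + 4*x*y^2*z - 3*x^2*y - 5*y^3 - 2*y*z^2 - 2*x*z + 5*y

x^3*y^4*z - x^2*y^5 - x^2*y^3*z^2 - 3*x^3*y^2*z - x*y^4*z + 4*x^2*y^3 + 2*x^2*y*z^2 + y^5 + y^3*z^2 + x^3*z + 4*x*y^2*z - 3*x^2*y - 5*y^3 - 2*y*z^2 - 2*x*z + 5*y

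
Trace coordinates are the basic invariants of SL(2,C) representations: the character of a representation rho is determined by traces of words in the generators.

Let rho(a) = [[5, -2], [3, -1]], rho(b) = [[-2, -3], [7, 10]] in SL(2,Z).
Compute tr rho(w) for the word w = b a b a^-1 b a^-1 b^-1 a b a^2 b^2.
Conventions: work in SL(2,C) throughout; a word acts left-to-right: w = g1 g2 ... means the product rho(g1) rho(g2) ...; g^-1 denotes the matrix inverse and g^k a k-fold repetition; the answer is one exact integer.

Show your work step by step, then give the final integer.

122062677856

rho(b) = [[-2, -3], [7, 10]]
... * rho(a) = [[5, -2], [3, -1]]  ->  [[-19, 7], [65, -24]]
... * rho(b) = [[-2, -3], [7, 10]]  ->  [[87, 127], [-298, -435]]
... * rho(a^-1) = [[-1, 2], [-3, 5]]  ->  [[-468, 809], [1603, -2771]]
... * rho(b) = [[-2, -3], [7, 10]]  ->  [[6599, 9494], [-22603, -32519]]
... * rho(a^-1) = [[-1, 2], [-3, 5]]  ->  [[-35081, 60668], [120160, -207801]]
... * rho(b^-1) = [[10, 3], [-7, -2]]  ->  [[-775486, -226579], [2656207, 776082]]
... * rho(a) = [[5, -2], [3, -1]]  ->  [[-4557167, 1777551], [15609281, -6088496]]
... * rho(b) = [[-2, -3], [7, 10]]  ->  [[21557191, 31447011], [-73838034, -107712803]]
... * rho(a) = [[5, -2], [3, -1]]  ->  [[202126988, -74561393], [-692328579, 255388871]]
... * rho(a) = [[5, -2], [3, -1]]  ->  [[786950761, -329692583], [-2695476282, 1129268287]]
... * rho(b) = [[-2, -3], [7, 10]]  ->  [[-3881749603, -5657778113], [13295830573, 19379111716]]
... * rho(b) = [[-2, -3], [7, 10]]  ->  [[-31840947585, -44932532321], [109062120866, 153903625441]]
tr = -31840947585 + 153903625441 = 122062677856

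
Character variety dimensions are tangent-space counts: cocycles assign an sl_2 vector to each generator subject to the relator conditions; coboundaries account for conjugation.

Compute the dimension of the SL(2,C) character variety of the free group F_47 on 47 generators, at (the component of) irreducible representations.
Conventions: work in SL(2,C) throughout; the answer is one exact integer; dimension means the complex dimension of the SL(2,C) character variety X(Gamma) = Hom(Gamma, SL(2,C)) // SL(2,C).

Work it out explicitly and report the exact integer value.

138

The free group F_47: 47 generators, no relators.
Z^1(Gamma, Ad rho) = (sl_2)^47: a cocycle is a free choice of one sl_2 vector per generator, so dim Z^1 = 3*47 = 141.
At an irreducible rho the centralizer of the image in sl_2 is 0, so the coboundary map sl_2 -> Z^1 is injective: dim B^1 = 3.
dim X = dim H^1 = dim Z^1 - dim B^1 = 141 - 3 = 138.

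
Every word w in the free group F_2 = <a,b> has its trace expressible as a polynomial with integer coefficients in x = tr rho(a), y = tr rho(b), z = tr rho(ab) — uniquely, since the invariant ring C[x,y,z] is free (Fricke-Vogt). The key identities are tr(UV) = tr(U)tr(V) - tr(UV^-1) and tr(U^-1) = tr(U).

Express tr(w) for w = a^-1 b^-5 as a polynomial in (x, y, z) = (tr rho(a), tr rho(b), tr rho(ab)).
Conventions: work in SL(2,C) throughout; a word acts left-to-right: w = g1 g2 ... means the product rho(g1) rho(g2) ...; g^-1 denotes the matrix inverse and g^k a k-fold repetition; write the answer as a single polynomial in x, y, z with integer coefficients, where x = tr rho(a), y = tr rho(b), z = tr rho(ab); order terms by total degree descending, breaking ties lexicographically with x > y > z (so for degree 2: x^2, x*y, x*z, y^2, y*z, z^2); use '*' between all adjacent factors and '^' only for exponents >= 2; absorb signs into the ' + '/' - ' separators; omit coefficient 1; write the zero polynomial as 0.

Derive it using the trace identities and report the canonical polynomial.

tr(a^-1) = tr(a) = x
tr(a^-1 b) = tr(b) tr(a) - tr(b a)   [inverse elimination on a] = x*y - z
tr(a^-1 b^-1) = tr(a^-1) tr(b) - tr(a^-1 b)   [inverse elimination on b] = z
tr(b^-2 a^-1) = tr(a^-1 b^-1) tr(b) - tr(a^-1)   [inverse elimination on b] = y*z - x
tr(a^-1 b^-3) = tr(b^-2 a^-1) tr(b) - tr(b^-2 a^-1 b)   [inverse elimination on b] = y^2*z - x*y - z
tr(b^-4 a^-1) = tr(a^-1 b^-3) tr(b) - tr(a^-1 b^-2)   [inverse elimination on b] = y^3*z - x*y^2 - 2*y*z + x
tr(a^-1 b^-5) = tr(b^-4 a^-1) tr(b) - tr(b^-4 a^-1 b)   [inverse elimination on b] = y^4*z - x*y^3 - 3*y^2*z + 2*x*y + z

y^4*z - x*y^3 - 3*y^2*z + 2*x*y + z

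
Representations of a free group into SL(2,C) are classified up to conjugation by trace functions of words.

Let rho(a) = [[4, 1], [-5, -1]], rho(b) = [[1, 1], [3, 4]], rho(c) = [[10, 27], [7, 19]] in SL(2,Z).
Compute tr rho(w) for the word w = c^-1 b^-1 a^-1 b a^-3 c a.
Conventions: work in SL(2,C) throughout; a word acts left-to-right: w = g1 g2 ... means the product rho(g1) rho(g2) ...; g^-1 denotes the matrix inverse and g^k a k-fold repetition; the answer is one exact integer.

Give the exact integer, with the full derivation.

rho(c^-1) = [[19, -27], [-7, 10]]
... * rho(b^-1) = [[4, -1], [-3, 1]]  ->  [[157, -46], [-58, 17]]
... * rho(a^-1) = [[-1, -1], [5, 4]]  ->  [[-387, -341], [143, 126]]
... * rho(b) = [[1, 1], [3, 4]]  ->  [[-1410, -1751], [521, 647]]
... * rho(a^-1) = [[-1, -1], [5, 4]]  ->  [[-7345, -5594], [2714, 2067]]
... * rho(a^-1) = [[-1, -1], [5, 4]]  ->  [[-20625, -15031], [7621, 5554]]
... * rho(a^-1) = [[-1, -1], [5, 4]]  ->  [[-54530, -39499], [20149, 14595]]
... * rho(c) = [[10, 27], [7, 19]]  ->  [[-821793, -2222791], [303655, 821328]]
... * rho(a) = [[4, 1], [-5, -1]]  ->  [[7826783, 1400998], [-2892020, -517673]]
tr = 7826783 + -517673 = 7309110

7309110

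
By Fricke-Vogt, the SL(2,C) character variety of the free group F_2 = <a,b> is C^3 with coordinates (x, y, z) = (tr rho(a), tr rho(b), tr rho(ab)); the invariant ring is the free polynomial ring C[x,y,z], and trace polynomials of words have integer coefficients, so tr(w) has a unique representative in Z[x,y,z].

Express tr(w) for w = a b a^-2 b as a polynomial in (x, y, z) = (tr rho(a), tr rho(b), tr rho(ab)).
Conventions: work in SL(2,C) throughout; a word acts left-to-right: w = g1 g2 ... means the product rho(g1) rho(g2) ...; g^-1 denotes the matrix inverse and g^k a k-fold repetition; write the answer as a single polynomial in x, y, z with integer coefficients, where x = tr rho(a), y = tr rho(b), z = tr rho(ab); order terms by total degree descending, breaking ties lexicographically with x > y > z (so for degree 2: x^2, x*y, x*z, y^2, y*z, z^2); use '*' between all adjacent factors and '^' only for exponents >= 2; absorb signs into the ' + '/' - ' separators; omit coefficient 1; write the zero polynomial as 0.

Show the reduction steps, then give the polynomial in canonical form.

tr(b a b) = tr(b) tr(a b) - tr(a)   [square of b] = y*z - x
and tr(b a b a) = tr(b a) tr(b a) - tr(1)   [split at a repeated b] = z^2 - 2
and tr(a^-1 b a b) = tr(b a b) tr(a) - tr(b a b a)   [inverse elimination on a] = x*y*z - x^2 - z^2 + 2
next, tr(a b a^-2 b) = tr(a^-1 b a b) tr(a) - tr(a^-1 b a b a)   [inverse elimination on a] = x^2*y*z - x^3 - x*z^2 - y*z + 3*x

x^2*y*z - x^3 - x*z^2 - y*z + 3*x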